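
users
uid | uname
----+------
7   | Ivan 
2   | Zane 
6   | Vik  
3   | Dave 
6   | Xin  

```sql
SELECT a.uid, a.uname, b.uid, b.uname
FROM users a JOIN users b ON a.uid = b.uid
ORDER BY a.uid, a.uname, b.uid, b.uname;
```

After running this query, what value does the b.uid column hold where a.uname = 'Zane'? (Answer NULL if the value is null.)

INNER JOIN keeps only pairs where the ON condition holds.
Matching on a.uid = b.uid.
Matched pairs: 7.

2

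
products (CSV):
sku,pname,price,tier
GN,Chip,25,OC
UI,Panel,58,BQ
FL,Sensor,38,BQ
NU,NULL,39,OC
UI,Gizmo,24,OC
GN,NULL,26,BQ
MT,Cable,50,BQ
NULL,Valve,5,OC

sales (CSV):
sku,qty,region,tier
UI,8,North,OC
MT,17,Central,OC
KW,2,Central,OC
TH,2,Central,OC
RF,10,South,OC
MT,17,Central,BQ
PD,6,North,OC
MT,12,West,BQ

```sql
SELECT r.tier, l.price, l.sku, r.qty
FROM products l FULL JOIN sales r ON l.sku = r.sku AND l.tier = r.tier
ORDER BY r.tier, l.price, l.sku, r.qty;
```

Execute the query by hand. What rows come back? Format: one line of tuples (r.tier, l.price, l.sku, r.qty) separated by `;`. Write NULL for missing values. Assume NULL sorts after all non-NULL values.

(BQ, 50, MT, 12); (BQ, 50, MT, 17); (OC, 24, UI, 8); (OC, NULL, NULL, 2); (OC, NULL, NULL, 2); (OC, NULL, NULL, 6); (OC, NULL, NULL, 10); (OC, NULL, NULL, 17); (NULL, 5, NULL, NULL); (NULL, 25, GN, NULL); (NULL, 26, GN, NULL); (NULL, 38, FL, NULL); (NULL, 39, NU, NULL); (NULL, 58, UI, NULL)

FULL OUTER JOIN keeps every row from both sides; unmatched rows get NULL for the other side's columns.
Matching on l.sku = r.sku AND l.tier = r.tier. A NULL in a compared column never satisfies the condition.
Matched pairs: 3; unmatched l rows kept: 6; unmatched r rows kept: 5.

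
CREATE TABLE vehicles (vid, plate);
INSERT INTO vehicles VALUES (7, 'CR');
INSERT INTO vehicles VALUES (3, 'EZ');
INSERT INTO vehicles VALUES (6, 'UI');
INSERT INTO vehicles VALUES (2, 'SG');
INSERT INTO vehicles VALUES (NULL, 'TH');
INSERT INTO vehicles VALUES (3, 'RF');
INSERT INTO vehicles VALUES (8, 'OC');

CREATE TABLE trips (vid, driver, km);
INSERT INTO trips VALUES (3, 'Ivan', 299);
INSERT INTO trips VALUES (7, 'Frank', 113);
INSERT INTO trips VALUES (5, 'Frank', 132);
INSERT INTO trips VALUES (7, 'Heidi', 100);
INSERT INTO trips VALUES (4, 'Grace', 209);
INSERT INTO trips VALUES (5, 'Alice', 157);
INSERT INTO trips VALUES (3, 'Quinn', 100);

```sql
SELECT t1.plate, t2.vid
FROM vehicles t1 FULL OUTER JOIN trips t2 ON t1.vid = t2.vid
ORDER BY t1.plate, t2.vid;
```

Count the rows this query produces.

13

FULL OUTER JOIN keeps every row from both sides; unmatched rows get NULL for the other side's columns.
Matching on t1.vid = t2.vid. A NULL in a compared column never satisfies the condition.
Matched pairs: 6; unmatched t1 rows kept: 4; unmatched t2 rows kept: 3.
Total: 6 matched + 7 padded = 13 rows.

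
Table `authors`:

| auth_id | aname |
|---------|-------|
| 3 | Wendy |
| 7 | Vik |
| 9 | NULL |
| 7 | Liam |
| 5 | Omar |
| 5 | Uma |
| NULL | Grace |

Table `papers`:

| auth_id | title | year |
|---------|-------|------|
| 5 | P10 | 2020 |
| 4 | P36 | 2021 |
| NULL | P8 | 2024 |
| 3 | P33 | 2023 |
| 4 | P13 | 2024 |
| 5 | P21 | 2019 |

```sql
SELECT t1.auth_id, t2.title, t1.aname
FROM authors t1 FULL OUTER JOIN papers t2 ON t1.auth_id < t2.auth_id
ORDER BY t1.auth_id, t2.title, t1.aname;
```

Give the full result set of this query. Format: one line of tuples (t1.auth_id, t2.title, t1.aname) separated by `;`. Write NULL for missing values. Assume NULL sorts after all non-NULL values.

FULL OUTER JOIN keeps every row from both sides; unmatched rows get NULL for the other side's columns.
Matching on t1.auth_id < t2.auth_id. A NULL in a compared column never satisfies the condition.
- t1 row (auth_id=3): matches 4 t2 row(s) → 4 output row(s).
- t1 row (auth_id=7): no match → kept, t2 columns NULL.
- t1 row (auth_id=9): no match → kept, t2 columns NULL.
- t1 row (auth_id=7): no match → kept, t2 columns NULL.
- t1 row (auth_id=5): no match → kept, t2 columns NULL.
- t1 row (auth_id=5): no match → kept, t2 columns NULL.
- t1 row (auth_id=NULL): no match → kept, t2 columns NULL.
- 2 t2 row(s) had no t1 match → kept, t1 columns NULL.

(3, P10, Wendy); (3, P13, Wendy); (3, P21, Wendy); (3, P36, Wendy); (5, NULL, Omar); (5, NULL, Uma); (7, NULL, Liam); (7, NULL, Vik); (9, NULL, NULL); (NULL, P33, NULL); (NULL, P8, NULL); (NULL, NULL, Grace)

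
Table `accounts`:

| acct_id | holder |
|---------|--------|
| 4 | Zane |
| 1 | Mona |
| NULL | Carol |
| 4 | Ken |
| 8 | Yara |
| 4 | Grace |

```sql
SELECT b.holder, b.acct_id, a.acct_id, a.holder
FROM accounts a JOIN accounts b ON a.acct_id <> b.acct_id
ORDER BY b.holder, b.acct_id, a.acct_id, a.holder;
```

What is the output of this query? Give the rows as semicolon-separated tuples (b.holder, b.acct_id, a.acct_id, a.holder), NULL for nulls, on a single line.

INNER JOIN keeps only pairs where the ON condition holds.
Matching on a.acct_id <> b.acct_id. A NULL in a compared column never satisfies the condition.
Matched pairs: 14.

(Grace, 4, 1, Mona); (Grace, 4, 8, Yara); (Ken, 4, 1, Mona); (Ken, 4, 8, Yara); (Mona, 1, 4, Grace); (Mona, 1, 4, Ken); (Mona, 1, 4, Zane); (Mona, 1, 8, Yara); (Yara, 8, 1, Mona); (Yara, 8, 4, Grace); (Yara, 8, 4, Ken); (Yara, 8, 4, Zane); (Zane, 4, 1, Mona); (Zane, 4, 8, Yara)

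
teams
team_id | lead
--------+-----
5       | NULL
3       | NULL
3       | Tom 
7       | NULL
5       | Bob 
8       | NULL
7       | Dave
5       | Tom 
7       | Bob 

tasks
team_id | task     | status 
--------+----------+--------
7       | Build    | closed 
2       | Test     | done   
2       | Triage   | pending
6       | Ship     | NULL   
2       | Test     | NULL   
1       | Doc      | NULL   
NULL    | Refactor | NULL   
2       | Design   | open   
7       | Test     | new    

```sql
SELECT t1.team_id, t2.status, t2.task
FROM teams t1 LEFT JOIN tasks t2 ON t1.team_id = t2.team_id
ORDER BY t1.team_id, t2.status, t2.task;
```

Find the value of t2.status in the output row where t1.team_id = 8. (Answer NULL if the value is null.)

LEFT JOIN keeps every row from `teams`; unmatched rows get NULL for `tasks`'s columns.
Matching on t1.team_id = t2.team_id. A NULL in a compared column never satisfies the condition.
Matched pairs: 6; unmatched t1 rows kept: 6.

NULL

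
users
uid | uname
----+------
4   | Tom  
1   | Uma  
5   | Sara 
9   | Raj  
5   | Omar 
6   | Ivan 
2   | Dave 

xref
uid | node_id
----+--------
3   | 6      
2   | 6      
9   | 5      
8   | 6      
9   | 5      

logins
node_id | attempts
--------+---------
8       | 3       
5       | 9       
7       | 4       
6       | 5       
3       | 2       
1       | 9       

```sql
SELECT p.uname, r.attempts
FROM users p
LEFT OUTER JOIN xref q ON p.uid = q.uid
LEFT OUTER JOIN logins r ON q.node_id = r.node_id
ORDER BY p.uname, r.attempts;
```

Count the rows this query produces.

Step 1 — p LEFT JOIN q on uid → 8 row(s).
Then LEFT JOIN `logins r` on node_id: each of those 8 rows is kept; rows whose q.node_id has no match in r get NULL for r's columns.
Result: 8 row(s).

8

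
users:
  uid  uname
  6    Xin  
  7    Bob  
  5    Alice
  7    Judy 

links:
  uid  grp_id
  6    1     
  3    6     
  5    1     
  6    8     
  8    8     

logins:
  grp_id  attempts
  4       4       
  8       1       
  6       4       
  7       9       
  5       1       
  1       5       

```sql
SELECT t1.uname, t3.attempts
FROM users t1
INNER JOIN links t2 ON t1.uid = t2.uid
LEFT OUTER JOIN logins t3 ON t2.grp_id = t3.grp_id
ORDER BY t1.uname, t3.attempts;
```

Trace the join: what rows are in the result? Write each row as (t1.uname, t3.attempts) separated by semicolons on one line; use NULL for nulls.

(Alice, 5); (Xin, 1); (Xin, 5)

Evaluate left to right. First `users t1 INNER JOIN links t2` on uid: 3 row(s).
Then LEFT JOIN `logins t3` on grp_id: each of those 3 rows is kept; rows whose t2.grp_id has no match in t3 get NULL for t3's columns.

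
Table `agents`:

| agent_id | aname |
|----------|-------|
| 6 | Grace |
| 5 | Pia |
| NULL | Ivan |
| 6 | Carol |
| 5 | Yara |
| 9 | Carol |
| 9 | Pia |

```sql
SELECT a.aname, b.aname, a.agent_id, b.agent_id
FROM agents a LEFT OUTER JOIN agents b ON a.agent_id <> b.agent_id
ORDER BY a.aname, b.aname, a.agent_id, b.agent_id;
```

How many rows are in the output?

LEFT JOIN keeps every row from `agents a`; unmatched rows get NULL for `agents b`'s columns.
Matching on a.agent_id <> b.agent_id. A NULL in a compared column never satisfies the condition.
- a row (agent_id=6): matches 4 b row(s) → 4 output row(s).
- a row (agent_id=5): matches 4 b row(s) → 4 output row(s).
- a row (agent_id=NULL): no match → kept, b columns NULL.
- a row (agent_id=6): matches 4 b row(s) → 4 output row(s).
- a row (agent_id=5): matches 4 b row(s) → 4 output row(s).
- a row (agent_id=9): matches 4 b row(s) → 4 output row(s).
- a row (agent_id=9): matches 4 b row(s) → 4 output row(s).
Total: 24 matched + 1 padded = 25 rows.

25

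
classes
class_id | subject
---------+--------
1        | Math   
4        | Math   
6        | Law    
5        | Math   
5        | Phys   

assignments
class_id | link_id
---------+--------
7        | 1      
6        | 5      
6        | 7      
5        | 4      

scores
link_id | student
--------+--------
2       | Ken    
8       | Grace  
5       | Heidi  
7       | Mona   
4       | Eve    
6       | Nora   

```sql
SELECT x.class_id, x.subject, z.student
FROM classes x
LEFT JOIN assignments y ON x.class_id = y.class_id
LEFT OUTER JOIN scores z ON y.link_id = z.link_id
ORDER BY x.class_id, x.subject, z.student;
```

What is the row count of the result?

6

Step 1 — x LEFT JOIN y on class_id → 6 row(s).
Then LEFT JOIN `scores z` on link_id: each of those 6 rows is kept; rows whose y.link_id has no match in z get NULL for z's columns.
Result: 6 row(s).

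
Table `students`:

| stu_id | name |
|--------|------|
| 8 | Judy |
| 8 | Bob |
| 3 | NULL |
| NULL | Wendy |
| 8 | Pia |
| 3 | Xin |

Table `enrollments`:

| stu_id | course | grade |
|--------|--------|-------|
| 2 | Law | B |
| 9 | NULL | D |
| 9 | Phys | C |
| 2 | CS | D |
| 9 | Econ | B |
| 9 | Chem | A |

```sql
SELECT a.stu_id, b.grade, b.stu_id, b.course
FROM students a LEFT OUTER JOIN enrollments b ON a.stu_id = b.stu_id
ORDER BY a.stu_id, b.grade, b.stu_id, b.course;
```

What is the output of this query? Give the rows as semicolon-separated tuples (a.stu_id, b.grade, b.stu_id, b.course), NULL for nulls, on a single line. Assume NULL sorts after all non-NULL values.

(3, NULL, NULL, NULL); (3, NULL, NULL, NULL); (8, NULL, NULL, NULL); (8, NULL, NULL, NULL); (8, NULL, NULL, NULL); (NULL, NULL, NULL, NULL)

LEFT JOIN keeps every row from `students`; unmatched rows get NULL for `enrollments`'s columns.
Matching on a.stu_id = b.stu_id. A NULL in a compared column never satisfies the condition.
- a row (stu_id=8): no match → kept, b columns NULL.
- a row (stu_id=8): no match → kept, b columns NULL.
- a row (stu_id=3): no match → kept, b columns NULL.
- a row (stu_id=NULL): no match → kept, b columns NULL.
- a row (stu_id=8): no match → kept, b columns NULL.
- a row (stu_id=3): no match → kept, b columns NULL.
After projecting and ordering:
a.stu_id | b.grade | b.stu_id | b.course
3 | NULL | NULL | NULL
3 | NULL | NULL | NULL
8 | NULL | NULL | NULL
8 | NULL | NULL | NULL
8 | NULL | NULL | NULL
NULL | NULL | NULL | NULL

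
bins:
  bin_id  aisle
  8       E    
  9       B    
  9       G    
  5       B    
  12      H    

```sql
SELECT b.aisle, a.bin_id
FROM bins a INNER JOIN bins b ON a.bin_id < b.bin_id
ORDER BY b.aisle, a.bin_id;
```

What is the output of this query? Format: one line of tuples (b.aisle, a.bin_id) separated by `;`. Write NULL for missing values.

INNER JOIN keeps only pairs where the ON condition holds.
Matching on a.bin_id < b.bin_id.
- bin_id=8: 3 matching b row(s), so 3 row(s) emitted.
- bin_id=9: 1 matching b row(s), so 1 row(s) emitted.
- bin_id=9: 1 matching b row(s), so 1 row(s) emitted.
- bin_id=5: 4 matching b row(s), so 4 row(s) emitted.
- bin_id=12: no matching b row, dropped.
After projecting and ordering:
b.aisle | a.bin_id
B | 5
B | 8
E | 5
G | 5
G | 8
H | 5
H | 8
H | 9
H | 9

(B, 5); (B, 8); (E, 5); (G, 5); (G, 8); (H, 5); (H, 8); (H, 9); (H, 9)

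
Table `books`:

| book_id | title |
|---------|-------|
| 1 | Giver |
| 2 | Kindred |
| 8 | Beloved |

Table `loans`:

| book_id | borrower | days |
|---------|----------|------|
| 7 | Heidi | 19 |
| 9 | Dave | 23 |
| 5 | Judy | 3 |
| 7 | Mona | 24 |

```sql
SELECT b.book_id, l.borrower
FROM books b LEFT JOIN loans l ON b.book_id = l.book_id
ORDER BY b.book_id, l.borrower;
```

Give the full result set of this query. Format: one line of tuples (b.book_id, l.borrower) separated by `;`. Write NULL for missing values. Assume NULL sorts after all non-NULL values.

(1, NULL); (2, NULL); (8, NULL)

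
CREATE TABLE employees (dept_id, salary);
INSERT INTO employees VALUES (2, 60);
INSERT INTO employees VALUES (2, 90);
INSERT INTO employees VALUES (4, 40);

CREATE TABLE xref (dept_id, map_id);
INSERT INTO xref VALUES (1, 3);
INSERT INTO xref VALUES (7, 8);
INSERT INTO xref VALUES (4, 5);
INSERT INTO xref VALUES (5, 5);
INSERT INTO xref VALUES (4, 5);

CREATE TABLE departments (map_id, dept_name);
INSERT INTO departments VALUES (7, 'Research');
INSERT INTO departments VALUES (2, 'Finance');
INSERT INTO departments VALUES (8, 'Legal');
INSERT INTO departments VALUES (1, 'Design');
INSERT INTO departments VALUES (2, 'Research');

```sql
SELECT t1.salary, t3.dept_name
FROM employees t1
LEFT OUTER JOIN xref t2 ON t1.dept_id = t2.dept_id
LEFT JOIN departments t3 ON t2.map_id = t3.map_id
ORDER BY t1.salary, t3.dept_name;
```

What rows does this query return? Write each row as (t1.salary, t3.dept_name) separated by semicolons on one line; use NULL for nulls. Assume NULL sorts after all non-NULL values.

Evaluate left to right. First `employees t1 LEFT JOIN xref t2` on dept_id: 4 row(s).
Then LEFT JOIN `departments t3` on map_id: each of those 4 rows is kept; rows whose t2.map_id has no match in t3 get NULL for t3's columns.

(40, NULL); (40, NULL); (60, NULL); (90, NULL)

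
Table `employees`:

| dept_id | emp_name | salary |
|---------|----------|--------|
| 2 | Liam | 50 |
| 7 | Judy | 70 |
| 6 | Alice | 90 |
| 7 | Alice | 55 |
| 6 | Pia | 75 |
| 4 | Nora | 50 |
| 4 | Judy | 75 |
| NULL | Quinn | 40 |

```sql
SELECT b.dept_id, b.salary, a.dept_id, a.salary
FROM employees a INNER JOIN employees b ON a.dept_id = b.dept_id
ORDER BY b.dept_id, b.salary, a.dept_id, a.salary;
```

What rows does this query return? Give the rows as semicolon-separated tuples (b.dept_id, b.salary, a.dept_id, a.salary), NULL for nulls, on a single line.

INNER JOIN keeps only pairs where the ON condition holds.
Matching on a.dept_id = b.dept_id. A NULL in a compared column never satisfies the condition.
- a[0] dept_id=2 → 1 match(es) in b → 1 row(s).
- a[1] dept_id=7 → 2 match(es) in b → 2 row(s).
- a[2] dept_id=6 → 2 match(es) in b → 2 row(s).
- a[3] dept_id=7 → 2 match(es) in b → 2 row(s).
- a[4] dept_id=6 → 2 match(es) in b → 2 row(s).
- a[5] dept_id=4 → 2 match(es) in b → 2 row(s).
- a[6] dept_id=4 → 2 match(es) in b → 2 row(s).
- a[7] dept_id=NULL → no match; dropped.

(2, 50, 2, 50); (4, 50, 4, 50); (4, 50, 4, 75); (4, 75, 4, 50); (4, 75, 4, 75); (6, 75, 6, 75); (6, 75, 6, 90); (6, 90, 6, 75); (6, 90, 6, 90); (7, 55, 7, 55); (7, 55, 7, 70); (7, 70, 7, 55); (7, 70, 7, 70)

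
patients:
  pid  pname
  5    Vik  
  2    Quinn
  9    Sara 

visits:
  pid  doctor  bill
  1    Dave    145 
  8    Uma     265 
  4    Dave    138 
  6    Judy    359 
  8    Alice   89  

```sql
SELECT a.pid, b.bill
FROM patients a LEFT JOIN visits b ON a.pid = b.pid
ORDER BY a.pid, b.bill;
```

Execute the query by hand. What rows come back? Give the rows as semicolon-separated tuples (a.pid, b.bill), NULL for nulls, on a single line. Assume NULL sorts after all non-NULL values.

(2, NULL); (5, NULL); (9, NULL)

LEFT JOIN keeps every row from `patients`; unmatched rows get NULL for `visits`'s columns.
Matching on a.pid = b.pid.
- a (pid=5) has no partner → padded with NULL.
- a (pid=2) has no partner → padded with NULL.
- a (pid=9) has no partner → padded with NULL.
After projecting and ordering:
a.pid | b.bill
2 | NULL
5 | NULL
9 | NULL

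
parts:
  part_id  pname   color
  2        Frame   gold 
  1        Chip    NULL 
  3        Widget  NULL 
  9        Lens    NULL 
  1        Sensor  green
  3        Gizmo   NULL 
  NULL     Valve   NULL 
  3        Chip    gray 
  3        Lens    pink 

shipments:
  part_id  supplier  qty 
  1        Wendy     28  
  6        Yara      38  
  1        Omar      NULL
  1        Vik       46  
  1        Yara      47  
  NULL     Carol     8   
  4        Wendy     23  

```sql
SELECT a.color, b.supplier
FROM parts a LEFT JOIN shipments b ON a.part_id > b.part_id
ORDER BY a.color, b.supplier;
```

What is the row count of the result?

29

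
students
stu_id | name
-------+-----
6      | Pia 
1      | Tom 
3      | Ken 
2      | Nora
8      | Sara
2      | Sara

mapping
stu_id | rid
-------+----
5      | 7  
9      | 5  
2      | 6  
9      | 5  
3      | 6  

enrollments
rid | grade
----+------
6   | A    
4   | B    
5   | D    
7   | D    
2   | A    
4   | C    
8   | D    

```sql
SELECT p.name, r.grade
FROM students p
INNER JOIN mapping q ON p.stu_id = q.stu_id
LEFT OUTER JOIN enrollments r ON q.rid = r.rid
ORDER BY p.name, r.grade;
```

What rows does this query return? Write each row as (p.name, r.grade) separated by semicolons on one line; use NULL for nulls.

Joins associate left-to-right: students INNER JOIN mapping on stu_id gives 3 intermediate row(s).
Then LEFT JOIN `enrollments r` on rid: each of those 3 rows is kept; rows whose q.rid has no match in r get NULL for r's columns.

(Ken, A); (Nora, A); (Sara, A)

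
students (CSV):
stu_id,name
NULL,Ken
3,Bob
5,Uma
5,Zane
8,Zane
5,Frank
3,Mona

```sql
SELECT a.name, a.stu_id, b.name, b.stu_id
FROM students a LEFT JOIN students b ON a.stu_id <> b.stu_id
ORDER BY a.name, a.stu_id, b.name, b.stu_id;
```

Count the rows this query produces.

LEFT JOIN keeps every row from `students a`; unmatched rows get NULL for `students b`'s columns.
Matching on a.stu_id <> b.stu_id. A NULL in a compared column never satisfies the condition.
- stu_id=NULL: no b row matches, row kept with b columns NULL.
- stu_id=3: 4 matching b row(s), so 4 row(s) emitted.
- stu_id=5: 3 matching b row(s), so 3 row(s) emitted.
- stu_id=5: 3 matching b row(s), so 3 row(s) emitted.
- stu_id=8: 5 matching b row(s), so 5 row(s) emitted.
- stu_id=5: 3 matching b row(s), so 3 row(s) emitted.
- stu_id=3: 4 matching b row(s), so 4 row(s) emitted.
Total: 22 matched + 1 padded = 23 rows.

23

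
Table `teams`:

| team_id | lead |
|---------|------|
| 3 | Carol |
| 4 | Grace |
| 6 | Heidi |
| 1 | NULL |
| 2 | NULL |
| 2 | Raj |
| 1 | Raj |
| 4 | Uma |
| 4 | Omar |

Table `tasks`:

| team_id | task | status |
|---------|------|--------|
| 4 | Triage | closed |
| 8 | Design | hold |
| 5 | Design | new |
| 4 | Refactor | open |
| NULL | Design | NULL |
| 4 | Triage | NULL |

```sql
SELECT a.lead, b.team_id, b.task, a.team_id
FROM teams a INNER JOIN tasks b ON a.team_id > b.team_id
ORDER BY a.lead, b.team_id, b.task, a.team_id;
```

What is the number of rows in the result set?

4

INNER JOIN keeps only pairs where the ON condition holds.
Matching on a.team_id > b.team_id. A NULL in a compared column never satisfies the condition.
- a[0] team_id=3 → no match; dropped.
- a[1] team_id=4 → no match; dropped.
- a[2] team_id=6 → 4 match(es) in b → 4 row(s).
- a[3] team_id=1 → no match; dropped.
- a[4] team_id=2 → no match; dropped.
- a[5] team_id=2 → no match; dropped.
- a[6] team_id=1 → no match; dropped.
- a[7] team_id=4 → no match; dropped.
- a[8] team_id=4 → no match; dropped.
Total: 4 rows.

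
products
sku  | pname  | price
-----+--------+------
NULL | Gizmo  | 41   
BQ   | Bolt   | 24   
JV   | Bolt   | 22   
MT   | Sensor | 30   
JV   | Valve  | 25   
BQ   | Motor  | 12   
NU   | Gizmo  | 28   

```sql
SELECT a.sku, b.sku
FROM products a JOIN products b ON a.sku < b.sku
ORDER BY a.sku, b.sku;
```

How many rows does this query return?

13

INNER JOIN keeps only pairs where the ON condition holds.
Matching on a.sku < b.sku. A NULL in a compared column never satisfies the condition.
- a[0] sku=NULL → no match; dropped.
- a[1] sku=BQ → 4 match(es) in b → 4 row(s).
- a[2] sku=JV → 2 match(es) in b → 2 row(s).
- a[3] sku=MT → 1 match(es) in b → 1 row(s).
- a[4] sku=JV → 2 match(es) in b → 2 row(s).
- a[5] sku=BQ → 4 match(es) in b → 4 row(s).
- a[6] sku=NU → no match; dropped.
Total: 13 rows.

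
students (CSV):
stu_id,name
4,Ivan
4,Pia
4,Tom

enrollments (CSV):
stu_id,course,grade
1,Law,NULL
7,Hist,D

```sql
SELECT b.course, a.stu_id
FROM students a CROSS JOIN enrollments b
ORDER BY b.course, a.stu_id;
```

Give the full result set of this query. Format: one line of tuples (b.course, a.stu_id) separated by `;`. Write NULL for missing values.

CROSS JOIN pairs every row of `students` with every row of `enrollments`: 3 × 2 = 6 rows.
After projecting and ordering:
b.course | a.stu_id
Hist | 4
Hist | 4
Hist | 4
Law | 4
Law | 4
Law | 4

(Hist, 4); (Hist, 4); (Hist, 4); (Law, 4); (Law, 4); (Law, 4)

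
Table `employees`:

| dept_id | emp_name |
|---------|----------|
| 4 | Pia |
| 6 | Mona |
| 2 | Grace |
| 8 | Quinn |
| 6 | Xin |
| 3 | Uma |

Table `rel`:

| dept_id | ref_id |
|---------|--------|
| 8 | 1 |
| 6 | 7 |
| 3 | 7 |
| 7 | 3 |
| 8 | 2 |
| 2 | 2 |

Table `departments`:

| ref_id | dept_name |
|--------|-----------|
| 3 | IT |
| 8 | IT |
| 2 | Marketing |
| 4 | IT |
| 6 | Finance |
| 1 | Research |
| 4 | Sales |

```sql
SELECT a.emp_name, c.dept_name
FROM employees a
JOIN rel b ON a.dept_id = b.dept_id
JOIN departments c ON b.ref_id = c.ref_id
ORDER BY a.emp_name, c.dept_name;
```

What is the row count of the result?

3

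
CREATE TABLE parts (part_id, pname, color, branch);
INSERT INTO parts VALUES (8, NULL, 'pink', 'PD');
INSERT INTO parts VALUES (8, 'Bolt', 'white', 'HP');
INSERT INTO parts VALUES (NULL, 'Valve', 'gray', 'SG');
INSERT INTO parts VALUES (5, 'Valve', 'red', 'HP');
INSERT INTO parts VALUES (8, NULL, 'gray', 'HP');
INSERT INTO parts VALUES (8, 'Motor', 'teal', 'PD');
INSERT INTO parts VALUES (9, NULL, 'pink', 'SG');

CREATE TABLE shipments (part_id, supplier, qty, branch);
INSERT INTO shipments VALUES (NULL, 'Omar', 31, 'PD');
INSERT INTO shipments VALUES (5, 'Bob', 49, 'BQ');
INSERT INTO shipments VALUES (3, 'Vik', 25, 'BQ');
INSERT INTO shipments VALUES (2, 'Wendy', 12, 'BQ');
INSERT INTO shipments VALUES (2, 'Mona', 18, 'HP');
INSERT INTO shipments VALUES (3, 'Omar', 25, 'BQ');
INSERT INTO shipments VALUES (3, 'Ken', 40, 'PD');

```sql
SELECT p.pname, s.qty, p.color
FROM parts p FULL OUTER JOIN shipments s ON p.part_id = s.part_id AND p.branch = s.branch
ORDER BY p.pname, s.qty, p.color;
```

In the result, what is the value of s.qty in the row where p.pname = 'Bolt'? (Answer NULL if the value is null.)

NULL

FULL OUTER JOIN keeps every row from both sides; unmatched rows get NULL for the other side's columns.
Matching on p.part_id = s.part_id AND p.branch = s.branch. A NULL in a compared column never satisfies the condition.
- part_id=8, branch=PD: no s row matches, row kept with s columns NULL.
- part_id=8, branch=HP: no s row matches, row kept with s columns NULL.
- part_id=NULL, branch=SG: no s row matches, row kept with s columns NULL.
- part_id=5, branch=HP: no s row matches, row kept with s columns NULL.
- part_id=8, branch=HP: no s row matches, row kept with s columns NULL.
- part_id=8, branch=PD: no s row matches, row kept with s columns NULL.
- part_id=9, branch=SG: no s row matches, row kept with s columns NULL.
- plus 7 unmatched s row(s), each kept with NULL p columns.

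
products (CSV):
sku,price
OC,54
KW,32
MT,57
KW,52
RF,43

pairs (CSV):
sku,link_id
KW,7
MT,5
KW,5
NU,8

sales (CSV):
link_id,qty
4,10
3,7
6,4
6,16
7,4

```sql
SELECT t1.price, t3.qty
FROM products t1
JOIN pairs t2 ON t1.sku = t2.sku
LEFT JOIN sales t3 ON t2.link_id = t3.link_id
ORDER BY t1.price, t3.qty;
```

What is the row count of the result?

Step 1 — t1 INNER JOIN t2 on sku → 5 row(s).
Then LEFT JOIN `sales t3` on link_id: each of those 5 rows is kept; rows whose t2.link_id has no match in t3 get NULL for t3's columns.
Result: 5 row(s).

5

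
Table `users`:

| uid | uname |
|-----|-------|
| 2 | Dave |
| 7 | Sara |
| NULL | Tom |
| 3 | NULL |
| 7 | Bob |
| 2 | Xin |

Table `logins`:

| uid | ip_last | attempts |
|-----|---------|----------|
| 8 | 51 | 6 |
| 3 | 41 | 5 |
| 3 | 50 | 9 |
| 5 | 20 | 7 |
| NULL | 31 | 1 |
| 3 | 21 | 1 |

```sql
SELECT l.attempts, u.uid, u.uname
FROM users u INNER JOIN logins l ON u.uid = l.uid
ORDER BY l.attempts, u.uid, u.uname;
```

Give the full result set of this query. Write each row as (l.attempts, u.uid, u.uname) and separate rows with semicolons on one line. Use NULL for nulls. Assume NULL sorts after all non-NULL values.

INNER JOIN keeps only pairs where the ON condition holds.
Matching on u.uid = l.uid. A NULL in a compared column never satisfies the condition.
Matched pairs: 3.

(1, 3, NULL); (5, 3, NULL); (9, 3, NULL)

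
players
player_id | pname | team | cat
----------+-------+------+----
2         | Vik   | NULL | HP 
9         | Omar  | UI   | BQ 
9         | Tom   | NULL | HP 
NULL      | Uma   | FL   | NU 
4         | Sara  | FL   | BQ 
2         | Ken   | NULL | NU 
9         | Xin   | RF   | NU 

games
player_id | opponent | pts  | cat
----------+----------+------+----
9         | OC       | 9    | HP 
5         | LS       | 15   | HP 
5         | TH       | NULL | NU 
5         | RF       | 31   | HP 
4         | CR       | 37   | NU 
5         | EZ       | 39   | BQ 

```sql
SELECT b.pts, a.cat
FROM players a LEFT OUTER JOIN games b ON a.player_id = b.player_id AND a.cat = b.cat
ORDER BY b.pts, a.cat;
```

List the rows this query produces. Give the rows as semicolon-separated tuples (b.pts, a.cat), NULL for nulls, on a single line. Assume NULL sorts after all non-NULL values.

(9, HP); (NULL, BQ); (NULL, BQ); (NULL, HP); (NULL, NU); (NULL, NU); (NULL, NU)

LEFT JOIN keeps every row from `players`; unmatched rows get NULL for `games`'s columns.
Matching on a.player_id = b.player_id AND a.cat = b.cat. A NULL in a compared column never satisfies the condition.
Matched pairs: 1; unmatched a rows kept: 6.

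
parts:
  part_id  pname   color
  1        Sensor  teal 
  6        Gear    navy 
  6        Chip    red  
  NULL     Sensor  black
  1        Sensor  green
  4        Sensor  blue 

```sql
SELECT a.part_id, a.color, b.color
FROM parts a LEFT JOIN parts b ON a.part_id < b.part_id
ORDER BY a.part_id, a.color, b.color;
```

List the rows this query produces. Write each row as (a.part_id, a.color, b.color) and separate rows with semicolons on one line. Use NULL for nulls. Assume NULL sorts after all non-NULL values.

(1, green, blue); (1, green, navy); (1, green, red); (1, teal, blue); (1, teal, navy); (1, teal, red); (4, blue, navy); (4, blue, red); (6, navy, NULL); (6, red, NULL); (NULL, black, NULL)

LEFT JOIN keeps every row from `parts a`; unmatched rows get NULL for `parts b`'s columns.
Matching on a.part_id < b.part_id. A NULL in a compared column never satisfies the condition.
- a (part_id=1) pairs with 3 row(s) of b.
- a (part_id=6) has no partner → padded with NULL.
- a (part_id=6) has no partner → padded with NULL.
- a (part_id=NULL) has no partner → padded with NULL.
- a (part_id=1) pairs with 3 row(s) of b.
- a (part_id=4) pairs with 2 row(s) of b.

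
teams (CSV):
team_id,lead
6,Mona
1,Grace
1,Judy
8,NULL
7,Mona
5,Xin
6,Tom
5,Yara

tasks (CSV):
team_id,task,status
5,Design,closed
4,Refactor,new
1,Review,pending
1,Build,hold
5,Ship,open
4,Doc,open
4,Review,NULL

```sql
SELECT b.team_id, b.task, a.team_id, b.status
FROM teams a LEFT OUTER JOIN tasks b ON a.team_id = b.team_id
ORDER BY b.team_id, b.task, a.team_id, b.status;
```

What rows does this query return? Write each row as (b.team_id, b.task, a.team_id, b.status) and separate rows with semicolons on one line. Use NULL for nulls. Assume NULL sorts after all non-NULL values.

(1, Build, 1, hold); (1, Build, 1, hold); (1, Review, 1, pending); (1, Review, 1, pending); (5, Design, 5, closed); (5, Design, 5, closed); (5, Ship, 5, open); (5, Ship, 5, open); (NULL, NULL, 6, NULL); (NULL, NULL, 6, NULL); (NULL, NULL, 7, NULL); (NULL, NULL, 8, NULL)

LEFT JOIN keeps every row from `teams`; unmatched rows get NULL for `tasks`'s columns.
Matching on a.team_id = b.team_id.
- a (team_id=6) has no partner → padded with NULL.
- a (team_id=1) pairs with 2 row(s) of b.
- a (team_id=1) pairs with 2 row(s) of b.
- a (team_id=8) has no partner → padded with NULL.
- a (team_id=7) has no partner → padded with NULL.
- a (team_id=5) pairs with 2 row(s) of b.
- a (team_id=6) has no partner → padded with NULL.
- a (team_id=5) pairs with 2 row(s) of b.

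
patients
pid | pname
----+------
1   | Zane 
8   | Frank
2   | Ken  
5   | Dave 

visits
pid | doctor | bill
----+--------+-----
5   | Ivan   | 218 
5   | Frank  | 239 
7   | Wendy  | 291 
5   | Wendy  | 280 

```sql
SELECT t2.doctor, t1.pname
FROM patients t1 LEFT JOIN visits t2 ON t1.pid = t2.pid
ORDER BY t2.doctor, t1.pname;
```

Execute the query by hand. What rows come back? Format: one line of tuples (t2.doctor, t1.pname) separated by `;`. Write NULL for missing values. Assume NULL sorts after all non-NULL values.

(Frank, Dave); (Ivan, Dave); (Wendy, Dave); (NULL, Frank); (NULL, Ken); (NULL, Zane)

LEFT JOIN keeps every row from `patients`; unmatched rows get NULL for `visits`'s columns.
Matching on t1.pid = t2.pid.
Matched pairs: 3; unmatched t1 rows kept: 3.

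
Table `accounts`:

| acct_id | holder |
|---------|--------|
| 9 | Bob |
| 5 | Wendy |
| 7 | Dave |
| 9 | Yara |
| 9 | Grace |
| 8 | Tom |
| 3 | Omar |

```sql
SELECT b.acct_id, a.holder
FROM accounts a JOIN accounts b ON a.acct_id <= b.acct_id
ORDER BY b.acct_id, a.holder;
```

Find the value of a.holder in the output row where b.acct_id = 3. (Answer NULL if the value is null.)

Omar

INNER JOIN keeps only pairs where the ON condition holds.
Matching on a.acct_id <= b.acct_id.
- a (acct_id=9) pairs with 3 row(s) of b.
- a (acct_id=5) pairs with 6 row(s) of b.
- a (acct_id=7) pairs with 5 row(s) of b.
- a (acct_id=9) pairs with 3 row(s) of b.
- a (acct_id=9) pairs with 3 row(s) of b.
- a (acct_id=8) pairs with 4 row(s) of b.
- a (acct_id=3) pairs with 7 row(s) of b.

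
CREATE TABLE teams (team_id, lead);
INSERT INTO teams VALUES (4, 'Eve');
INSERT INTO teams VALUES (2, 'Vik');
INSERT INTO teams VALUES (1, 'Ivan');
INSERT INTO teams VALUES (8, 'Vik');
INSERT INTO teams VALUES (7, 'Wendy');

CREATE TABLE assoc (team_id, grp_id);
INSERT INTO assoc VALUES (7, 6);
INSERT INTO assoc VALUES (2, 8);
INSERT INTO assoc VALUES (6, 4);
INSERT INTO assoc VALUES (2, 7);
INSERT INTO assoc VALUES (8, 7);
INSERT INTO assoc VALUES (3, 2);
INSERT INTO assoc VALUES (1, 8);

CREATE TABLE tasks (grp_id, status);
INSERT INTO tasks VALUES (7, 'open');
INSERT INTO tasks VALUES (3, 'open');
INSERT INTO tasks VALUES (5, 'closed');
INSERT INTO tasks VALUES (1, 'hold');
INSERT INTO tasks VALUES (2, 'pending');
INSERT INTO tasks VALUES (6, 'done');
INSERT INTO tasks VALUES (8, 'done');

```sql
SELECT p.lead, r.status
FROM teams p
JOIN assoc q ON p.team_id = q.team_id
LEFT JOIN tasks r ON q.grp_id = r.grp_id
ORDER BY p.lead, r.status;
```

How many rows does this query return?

5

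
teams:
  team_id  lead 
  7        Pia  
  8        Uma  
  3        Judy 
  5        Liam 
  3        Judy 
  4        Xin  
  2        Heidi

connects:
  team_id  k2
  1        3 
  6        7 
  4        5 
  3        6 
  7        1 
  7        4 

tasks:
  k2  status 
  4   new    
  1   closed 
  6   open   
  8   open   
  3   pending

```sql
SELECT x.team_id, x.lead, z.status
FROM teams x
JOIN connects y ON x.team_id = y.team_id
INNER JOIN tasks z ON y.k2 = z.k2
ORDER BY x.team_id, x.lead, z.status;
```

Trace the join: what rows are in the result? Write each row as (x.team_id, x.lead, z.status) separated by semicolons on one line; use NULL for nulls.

Step 1 — x INNER JOIN y on team_id → 5 row(s).
Then INNER JOIN `tasks z` on k2: keep only rows whose y.k2 appears in z.

(3, Judy, open); (3, Judy, open); (7, Pia, closed); (7, Pia, new)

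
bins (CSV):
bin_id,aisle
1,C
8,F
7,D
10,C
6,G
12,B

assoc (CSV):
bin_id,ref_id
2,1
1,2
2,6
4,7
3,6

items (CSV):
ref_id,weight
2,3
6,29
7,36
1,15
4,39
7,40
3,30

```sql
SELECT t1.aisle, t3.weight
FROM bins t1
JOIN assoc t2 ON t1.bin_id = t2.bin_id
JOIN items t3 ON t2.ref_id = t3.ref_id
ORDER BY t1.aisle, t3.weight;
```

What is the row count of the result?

Step 1 — t1 INNER JOIN t2 on bin_id → 1 row(s).
Then INNER JOIN `items t3` on ref_id: keep only rows whose t2.ref_id appears in t3.
Result: 1 row(s).

1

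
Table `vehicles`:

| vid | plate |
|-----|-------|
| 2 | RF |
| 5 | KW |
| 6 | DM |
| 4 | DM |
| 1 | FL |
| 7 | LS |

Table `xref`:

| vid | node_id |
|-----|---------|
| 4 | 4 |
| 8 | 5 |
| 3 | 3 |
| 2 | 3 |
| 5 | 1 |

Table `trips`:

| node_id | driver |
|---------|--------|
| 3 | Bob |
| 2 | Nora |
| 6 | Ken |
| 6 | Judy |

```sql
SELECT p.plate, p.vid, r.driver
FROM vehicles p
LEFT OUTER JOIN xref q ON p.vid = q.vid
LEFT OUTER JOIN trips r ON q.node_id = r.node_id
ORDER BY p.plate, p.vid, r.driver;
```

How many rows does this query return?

6

Evaluate left to right. First `vehicles p LEFT JOIN xref q` on vid: 6 row(s).
Then LEFT JOIN `trips r` on node_id: each of those 6 rows is kept; rows whose q.node_id has no match in r get NULL for r's columns.
Result: 6 row(s).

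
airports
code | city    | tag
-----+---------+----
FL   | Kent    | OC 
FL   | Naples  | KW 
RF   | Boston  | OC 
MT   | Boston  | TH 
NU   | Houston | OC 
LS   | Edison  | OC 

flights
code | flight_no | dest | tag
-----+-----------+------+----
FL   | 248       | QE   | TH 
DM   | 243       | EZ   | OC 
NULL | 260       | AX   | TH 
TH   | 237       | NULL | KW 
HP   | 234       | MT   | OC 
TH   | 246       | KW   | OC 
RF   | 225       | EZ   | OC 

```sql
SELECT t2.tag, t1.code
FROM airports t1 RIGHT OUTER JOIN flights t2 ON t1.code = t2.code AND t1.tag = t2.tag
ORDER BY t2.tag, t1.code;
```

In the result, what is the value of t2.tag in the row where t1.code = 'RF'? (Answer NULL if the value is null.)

OC

RIGHT JOIN keeps every row from `flights`; unmatched rows get NULL for `airports`'s columns.
Matching on t1.code = t2.code AND t1.tag = t2.tag. A NULL in a compared column never satisfies the condition.
- code=FL, tag=OC: no matching t2 row.
- code=FL, tag=KW: no matching t2 row.
- code=RF, tag=OC: 1 matching t2 row(s), so 1 row(s) emitted.
- code=MT, tag=TH: no matching t2 row.
- code=NU, tag=OC: no matching t2 row.
- code=LS, tag=OC: no matching t2 row.
- 6 row(s) from t2 found no t1 partner → padded with NULL.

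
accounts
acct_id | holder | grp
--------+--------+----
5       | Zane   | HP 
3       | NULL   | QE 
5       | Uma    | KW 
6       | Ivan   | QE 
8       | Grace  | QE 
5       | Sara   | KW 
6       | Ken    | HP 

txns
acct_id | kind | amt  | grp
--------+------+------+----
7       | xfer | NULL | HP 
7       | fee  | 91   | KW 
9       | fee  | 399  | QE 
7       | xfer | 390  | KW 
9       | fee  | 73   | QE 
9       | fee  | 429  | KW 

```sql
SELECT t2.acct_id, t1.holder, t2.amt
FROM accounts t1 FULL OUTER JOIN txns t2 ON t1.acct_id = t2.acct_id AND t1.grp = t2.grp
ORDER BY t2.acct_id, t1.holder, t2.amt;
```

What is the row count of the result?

13

FULL OUTER JOIN keeps every row from both sides; unmatched rows get NULL for the other side's columns.
Matching on t1.acct_id = t2.acct_id AND t1.grp = t2.grp.
- t1 (acct_id=5, grp=HP) has no partner → padded with NULL.
- t1 (acct_id=3, grp=QE) has no partner → padded with NULL.
- t1 (acct_id=5, grp=KW) has no partner → padded with NULL.
- t1 (acct_id=6, grp=QE) has no partner → padded with NULL.
- t1 (acct_id=8, grp=QE) has no partner → padded with NULL.
- t1 (acct_id=5, grp=KW) has no partner → padded with NULL.
- t1 (acct_id=6, grp=HP) has no partner → padded with NULL.
- 6 row(s) from t2 found no t1 partner → padded with NULL.
Total: 0 matched + 13 padded = 13 rows.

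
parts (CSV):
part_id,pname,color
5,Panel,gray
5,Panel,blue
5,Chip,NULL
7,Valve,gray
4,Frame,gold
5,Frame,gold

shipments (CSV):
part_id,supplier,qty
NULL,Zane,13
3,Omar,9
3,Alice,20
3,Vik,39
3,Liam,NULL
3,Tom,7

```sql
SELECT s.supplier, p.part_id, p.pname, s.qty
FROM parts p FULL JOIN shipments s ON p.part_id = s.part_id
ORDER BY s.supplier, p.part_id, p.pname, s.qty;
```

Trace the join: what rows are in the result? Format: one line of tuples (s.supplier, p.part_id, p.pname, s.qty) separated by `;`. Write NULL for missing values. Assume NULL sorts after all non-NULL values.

(Alice, NULL, NULL, 20); (Liam, NULL, NULL, NULL); (Omar, NULL, NULL, 9); (Tom, NULL, NULL, 7); (Vik, NULL, NULL, 39); (Zane, NULL, NULL, 13); (NULL, 4, Frame, NULL); (NULL, 5, Chip, NULL); (NULL, 5, Frame, NULL); (NULL, 5, Panel, NULL); (NULL, 5, Panel, NULL); (NULL, 7, Valve, NULL)

FULL OUTER JOIN keeps every row from both sides; unmatched rows get NULL for the other side's columns.
Matching on p.part_id = s.part_id. A NULL in a compared column never satisfies the condition.
- p (part_id=5) has no partner → padded with NULL.
- p (part_id=5) has no partner → padded with NULL.
- p (part_id=5) has no partner → padded with NULL.
- p (part_id=7) has no partner → padded with NULL.
- p (part_id=4) has no partner → padded with NULL.
- p (part_id=5) has no partner → padded with NULL.
- 6 row(s) from s found no p partner → padded with NULL.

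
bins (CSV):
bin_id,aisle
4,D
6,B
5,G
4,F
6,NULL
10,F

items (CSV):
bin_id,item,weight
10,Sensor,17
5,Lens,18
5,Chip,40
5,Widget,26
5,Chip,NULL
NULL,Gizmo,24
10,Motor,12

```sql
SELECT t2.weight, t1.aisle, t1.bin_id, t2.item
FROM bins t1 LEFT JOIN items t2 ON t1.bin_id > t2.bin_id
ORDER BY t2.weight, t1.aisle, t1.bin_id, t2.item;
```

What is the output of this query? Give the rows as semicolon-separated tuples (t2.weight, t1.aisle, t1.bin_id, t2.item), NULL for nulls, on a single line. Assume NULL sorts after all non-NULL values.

LEFT JOIN keeps every row from `bins`; unmatched rows get NULL for `items`'s columns.
Matching on t1.bin_id > t2.bin_id. A NULL in a compared column never satisfies the condition.
- t1[0] bin_id=4 → no match; kept with NULLs on the t2 side.
- t1[1] bin_id=6 → 4 match(es) in t2 → 4 row(s).
- t1[2] bin_id=5 → no match; kept with NULLs on the t2 side.
- t1[3] bin_id=4 → no match; kept with NULLs on the t2 side.
- t1[4] bin_id=6 → 4 match(es) in t2 → 4 row(s).
- t1[5] bin_id=10 → 4 match(es) in t2 → 4 row(s).

(18, B, 6, Lens); (18, F, 10, Lens); (18, NULL, 6, Lens); (26, B, 6, Widget); (26, F, 10, Widget); (26, NULL, 6, Widget); (40, B, 6, Chip); (40, F, 10, Chip); (40, NULL, 6, Chip); (NULL, B, 6, Chip); (NULL, D, 4, NULL); (NULL, F, 4, NULL); (NULL, F, 10, Chip); (NULL, G, 5, NULL); (NULL, NULL, 6, Chip)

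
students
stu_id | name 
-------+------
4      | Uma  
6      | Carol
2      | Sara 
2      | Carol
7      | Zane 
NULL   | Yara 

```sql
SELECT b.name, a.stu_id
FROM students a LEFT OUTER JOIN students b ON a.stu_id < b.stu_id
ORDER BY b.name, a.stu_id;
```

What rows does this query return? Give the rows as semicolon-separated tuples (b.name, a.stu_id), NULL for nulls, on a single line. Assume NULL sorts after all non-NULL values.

LEFT JOIN keeps every row from `students a`; unmatched rows get NULL for `students b`'s columns.
Matching on a.stu_id < b.stu_id. A NULL in a compared column never satisfies the condition.
Matched pairs: 9; unmatched a rows kept: 2.

(Carol, 2); (Carol, 2); (Carol, 4); (Uma, 2); (Uma, 2); (Zane, 2); (Zane, 2); (Zane, 4); (Zane, 6); (NULL, 7); (NULL, NULL)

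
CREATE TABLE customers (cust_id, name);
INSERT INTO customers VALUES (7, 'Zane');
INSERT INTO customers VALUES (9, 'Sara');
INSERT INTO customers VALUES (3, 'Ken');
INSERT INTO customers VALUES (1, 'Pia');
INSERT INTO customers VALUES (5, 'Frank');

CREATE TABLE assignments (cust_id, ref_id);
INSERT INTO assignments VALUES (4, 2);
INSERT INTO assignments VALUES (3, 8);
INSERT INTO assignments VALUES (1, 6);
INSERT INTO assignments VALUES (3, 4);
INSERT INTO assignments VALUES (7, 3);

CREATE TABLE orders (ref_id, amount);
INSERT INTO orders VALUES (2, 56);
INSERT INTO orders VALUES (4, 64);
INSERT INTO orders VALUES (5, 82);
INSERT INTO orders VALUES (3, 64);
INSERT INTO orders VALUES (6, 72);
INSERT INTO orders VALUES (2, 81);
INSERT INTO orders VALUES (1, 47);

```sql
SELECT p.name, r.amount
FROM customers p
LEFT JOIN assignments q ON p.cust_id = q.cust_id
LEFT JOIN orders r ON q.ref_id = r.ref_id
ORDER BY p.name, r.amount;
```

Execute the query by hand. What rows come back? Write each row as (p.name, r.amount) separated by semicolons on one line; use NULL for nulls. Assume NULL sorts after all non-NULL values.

Evaluate left to right. First `customers p LEFT JOIN assignments q` on cust_id: 6 row(s).
Then LEFT JOIN `orders r` on ref_id: each of those 6 rows is kept; rows whose q.ref_id has no match in r get NULL for r's columns.

(Frank, NULL); (Ken, 64); (Ken, NULL); (Pia, 72); (Sara, NULL); (Zane, 64)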